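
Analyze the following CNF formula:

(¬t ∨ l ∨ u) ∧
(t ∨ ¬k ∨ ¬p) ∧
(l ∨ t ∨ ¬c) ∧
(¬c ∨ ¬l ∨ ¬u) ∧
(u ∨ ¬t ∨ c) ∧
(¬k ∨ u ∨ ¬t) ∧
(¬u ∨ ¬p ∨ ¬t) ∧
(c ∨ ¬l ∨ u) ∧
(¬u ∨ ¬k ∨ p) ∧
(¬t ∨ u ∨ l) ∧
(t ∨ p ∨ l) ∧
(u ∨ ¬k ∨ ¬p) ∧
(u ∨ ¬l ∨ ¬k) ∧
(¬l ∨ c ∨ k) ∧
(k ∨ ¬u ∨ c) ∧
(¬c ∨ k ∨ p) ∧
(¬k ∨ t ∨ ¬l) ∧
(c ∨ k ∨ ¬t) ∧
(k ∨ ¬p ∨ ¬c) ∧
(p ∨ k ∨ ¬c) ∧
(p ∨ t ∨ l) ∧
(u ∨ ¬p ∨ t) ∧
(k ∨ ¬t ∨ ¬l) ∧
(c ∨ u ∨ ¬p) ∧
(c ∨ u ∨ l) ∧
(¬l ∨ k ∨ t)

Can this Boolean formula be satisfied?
No

No, the formula is not satisfiable.

No assignment of truth values to the variables can make all 26 clauses true simultaneously.

The formula is UNSAT (unsatisfiable).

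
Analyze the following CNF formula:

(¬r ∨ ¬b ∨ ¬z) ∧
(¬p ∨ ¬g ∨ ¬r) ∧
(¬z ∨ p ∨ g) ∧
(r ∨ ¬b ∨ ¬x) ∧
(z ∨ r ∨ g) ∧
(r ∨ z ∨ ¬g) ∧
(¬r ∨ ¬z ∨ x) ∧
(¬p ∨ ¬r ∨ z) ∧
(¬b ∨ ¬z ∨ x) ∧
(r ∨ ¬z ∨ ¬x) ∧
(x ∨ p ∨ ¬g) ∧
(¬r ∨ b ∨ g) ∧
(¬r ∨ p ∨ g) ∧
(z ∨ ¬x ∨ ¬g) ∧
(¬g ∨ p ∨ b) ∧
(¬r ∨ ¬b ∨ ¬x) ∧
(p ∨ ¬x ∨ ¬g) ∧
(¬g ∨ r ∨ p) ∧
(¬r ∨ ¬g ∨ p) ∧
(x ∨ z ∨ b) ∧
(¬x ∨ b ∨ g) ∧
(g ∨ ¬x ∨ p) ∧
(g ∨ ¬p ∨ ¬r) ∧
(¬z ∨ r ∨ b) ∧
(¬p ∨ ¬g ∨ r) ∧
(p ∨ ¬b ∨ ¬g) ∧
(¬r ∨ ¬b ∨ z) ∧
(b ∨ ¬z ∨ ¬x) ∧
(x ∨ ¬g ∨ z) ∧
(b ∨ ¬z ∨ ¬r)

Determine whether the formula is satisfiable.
No

No, the formula is not satisfiable.

No assignment of truth values to the variables can make all 30 clauses true simultaneously.

The formula is UNSAT (unsatisfiable).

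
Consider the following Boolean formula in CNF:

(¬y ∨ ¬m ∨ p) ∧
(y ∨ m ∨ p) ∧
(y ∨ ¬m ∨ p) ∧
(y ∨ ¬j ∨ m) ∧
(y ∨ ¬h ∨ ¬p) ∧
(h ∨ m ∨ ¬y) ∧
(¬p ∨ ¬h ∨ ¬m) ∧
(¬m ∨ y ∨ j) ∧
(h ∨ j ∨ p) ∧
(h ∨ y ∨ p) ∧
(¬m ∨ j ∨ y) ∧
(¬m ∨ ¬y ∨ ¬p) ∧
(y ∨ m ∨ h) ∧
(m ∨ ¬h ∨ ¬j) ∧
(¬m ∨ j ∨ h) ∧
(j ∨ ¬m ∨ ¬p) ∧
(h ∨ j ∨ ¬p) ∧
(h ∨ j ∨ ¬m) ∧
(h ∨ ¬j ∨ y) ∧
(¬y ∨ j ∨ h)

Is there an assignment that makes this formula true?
Yes

Yes, the formula is satisfiable.

One satisfying assignment is: y=True, h=True, j=False, m=False, p=False

Verification: With this assignment, all 20 clauses evaluate to true.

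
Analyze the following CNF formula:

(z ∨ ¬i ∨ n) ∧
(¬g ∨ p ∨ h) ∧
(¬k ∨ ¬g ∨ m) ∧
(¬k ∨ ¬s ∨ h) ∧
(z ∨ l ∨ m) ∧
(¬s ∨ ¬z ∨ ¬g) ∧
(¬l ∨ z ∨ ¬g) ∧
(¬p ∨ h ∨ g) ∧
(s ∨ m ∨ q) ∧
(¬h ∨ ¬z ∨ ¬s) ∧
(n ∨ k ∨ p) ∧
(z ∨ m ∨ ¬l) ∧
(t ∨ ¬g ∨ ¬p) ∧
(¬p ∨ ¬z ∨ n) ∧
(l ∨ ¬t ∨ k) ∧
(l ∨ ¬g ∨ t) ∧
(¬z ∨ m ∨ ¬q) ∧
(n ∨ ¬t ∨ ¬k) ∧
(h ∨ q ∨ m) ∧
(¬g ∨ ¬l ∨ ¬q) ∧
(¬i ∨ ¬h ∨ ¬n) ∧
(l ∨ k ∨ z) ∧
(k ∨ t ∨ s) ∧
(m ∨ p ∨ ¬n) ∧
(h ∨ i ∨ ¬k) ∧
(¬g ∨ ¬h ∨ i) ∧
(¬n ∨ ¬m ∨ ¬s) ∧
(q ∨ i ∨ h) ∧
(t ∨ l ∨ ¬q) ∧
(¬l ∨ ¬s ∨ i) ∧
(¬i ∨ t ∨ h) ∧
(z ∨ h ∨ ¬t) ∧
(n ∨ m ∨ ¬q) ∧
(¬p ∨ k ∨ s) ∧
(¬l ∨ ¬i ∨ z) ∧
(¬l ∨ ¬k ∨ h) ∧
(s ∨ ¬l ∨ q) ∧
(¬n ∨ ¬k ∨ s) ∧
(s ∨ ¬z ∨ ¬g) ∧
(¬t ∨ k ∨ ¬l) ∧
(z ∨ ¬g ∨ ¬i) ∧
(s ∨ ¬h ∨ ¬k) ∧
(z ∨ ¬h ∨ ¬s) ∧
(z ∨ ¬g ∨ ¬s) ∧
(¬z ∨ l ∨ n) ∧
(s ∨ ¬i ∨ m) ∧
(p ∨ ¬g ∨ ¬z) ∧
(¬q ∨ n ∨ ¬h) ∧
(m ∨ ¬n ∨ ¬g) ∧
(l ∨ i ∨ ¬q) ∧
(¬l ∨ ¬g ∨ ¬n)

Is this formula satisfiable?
No

No, the formula is not satisfiable.

No assignment of truth values to the variables can make all 51 clauses true simultaneously.

The formula is UNSAT (unsatisfiable).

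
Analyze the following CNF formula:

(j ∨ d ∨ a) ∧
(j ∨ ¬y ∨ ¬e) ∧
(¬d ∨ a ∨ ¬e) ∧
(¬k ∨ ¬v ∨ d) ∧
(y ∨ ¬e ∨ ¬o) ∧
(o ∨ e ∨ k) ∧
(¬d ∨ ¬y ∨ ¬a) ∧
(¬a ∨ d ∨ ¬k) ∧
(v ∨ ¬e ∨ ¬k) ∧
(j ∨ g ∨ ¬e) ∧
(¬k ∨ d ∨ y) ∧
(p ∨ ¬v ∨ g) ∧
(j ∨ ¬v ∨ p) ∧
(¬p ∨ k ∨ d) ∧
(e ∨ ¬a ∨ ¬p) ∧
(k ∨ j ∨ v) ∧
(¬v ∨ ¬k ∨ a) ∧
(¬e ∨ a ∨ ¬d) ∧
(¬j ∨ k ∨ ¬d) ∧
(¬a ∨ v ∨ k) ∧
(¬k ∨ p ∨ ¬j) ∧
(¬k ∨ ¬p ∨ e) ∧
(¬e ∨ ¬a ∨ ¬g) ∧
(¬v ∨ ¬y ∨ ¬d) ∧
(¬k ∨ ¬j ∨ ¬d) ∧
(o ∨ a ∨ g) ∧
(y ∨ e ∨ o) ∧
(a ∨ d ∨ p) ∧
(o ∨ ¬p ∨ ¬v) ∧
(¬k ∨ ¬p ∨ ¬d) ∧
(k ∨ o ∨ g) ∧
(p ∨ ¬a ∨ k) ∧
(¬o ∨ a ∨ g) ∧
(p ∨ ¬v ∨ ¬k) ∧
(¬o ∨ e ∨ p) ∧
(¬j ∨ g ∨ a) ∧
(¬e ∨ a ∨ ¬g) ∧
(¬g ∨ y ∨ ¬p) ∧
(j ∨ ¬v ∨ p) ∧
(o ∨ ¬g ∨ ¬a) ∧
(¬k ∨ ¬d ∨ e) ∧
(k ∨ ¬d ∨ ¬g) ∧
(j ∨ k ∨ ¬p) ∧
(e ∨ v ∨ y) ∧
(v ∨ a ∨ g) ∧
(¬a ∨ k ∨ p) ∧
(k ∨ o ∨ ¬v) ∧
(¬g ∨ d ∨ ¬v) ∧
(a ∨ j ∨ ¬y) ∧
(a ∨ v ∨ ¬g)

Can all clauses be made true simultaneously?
No

No, the formula is not satisfiable.

No assignment of truth values to the variables can make all 50 clauses true simultaneously.

The formula is UNSAT (unsatisfiable).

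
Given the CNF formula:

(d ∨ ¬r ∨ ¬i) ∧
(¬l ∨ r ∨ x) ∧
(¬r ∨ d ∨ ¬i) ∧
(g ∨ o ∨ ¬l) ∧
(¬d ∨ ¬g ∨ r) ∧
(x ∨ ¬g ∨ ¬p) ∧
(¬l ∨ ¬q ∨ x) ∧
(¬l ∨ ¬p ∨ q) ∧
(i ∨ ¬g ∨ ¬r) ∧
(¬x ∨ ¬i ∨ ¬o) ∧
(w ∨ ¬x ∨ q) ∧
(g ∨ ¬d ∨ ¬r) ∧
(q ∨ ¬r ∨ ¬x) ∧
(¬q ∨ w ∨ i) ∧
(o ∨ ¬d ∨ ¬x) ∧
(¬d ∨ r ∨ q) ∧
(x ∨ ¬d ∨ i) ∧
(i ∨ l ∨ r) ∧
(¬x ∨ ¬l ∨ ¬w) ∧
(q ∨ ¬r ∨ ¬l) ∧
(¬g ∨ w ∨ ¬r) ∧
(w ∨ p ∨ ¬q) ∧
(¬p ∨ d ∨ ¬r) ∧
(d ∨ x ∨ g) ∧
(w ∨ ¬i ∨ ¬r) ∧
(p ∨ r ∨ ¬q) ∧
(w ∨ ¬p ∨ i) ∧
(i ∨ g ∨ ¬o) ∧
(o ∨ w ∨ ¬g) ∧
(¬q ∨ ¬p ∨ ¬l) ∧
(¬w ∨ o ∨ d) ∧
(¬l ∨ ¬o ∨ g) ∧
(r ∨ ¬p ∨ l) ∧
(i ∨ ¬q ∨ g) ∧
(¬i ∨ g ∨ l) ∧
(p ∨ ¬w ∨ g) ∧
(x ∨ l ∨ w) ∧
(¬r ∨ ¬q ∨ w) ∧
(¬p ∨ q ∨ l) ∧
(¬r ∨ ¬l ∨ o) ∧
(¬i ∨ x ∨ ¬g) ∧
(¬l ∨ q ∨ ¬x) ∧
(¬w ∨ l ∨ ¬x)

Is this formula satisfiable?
No

No, the formula is not satisfiable.

No assignment of truth values to the variables can make all 43 clauses true simultaneously.

The formula is UNSAT (unsatisfiable).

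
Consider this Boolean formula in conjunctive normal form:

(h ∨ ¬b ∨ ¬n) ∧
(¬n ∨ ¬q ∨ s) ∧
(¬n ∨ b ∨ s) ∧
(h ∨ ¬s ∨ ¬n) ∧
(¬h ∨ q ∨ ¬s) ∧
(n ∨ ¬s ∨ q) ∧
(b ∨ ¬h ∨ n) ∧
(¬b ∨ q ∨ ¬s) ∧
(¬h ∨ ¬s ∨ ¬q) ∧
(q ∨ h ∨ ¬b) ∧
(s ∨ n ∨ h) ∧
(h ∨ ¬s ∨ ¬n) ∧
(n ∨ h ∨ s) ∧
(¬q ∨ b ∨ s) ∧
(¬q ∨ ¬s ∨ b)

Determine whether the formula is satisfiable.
Yes

Yes, the formula is satisfiable.

One satisfying assignment is: b=True, q=False, s=False, h=True, n=False

Verification: With this assignment, all 15 clauses evaluate to true.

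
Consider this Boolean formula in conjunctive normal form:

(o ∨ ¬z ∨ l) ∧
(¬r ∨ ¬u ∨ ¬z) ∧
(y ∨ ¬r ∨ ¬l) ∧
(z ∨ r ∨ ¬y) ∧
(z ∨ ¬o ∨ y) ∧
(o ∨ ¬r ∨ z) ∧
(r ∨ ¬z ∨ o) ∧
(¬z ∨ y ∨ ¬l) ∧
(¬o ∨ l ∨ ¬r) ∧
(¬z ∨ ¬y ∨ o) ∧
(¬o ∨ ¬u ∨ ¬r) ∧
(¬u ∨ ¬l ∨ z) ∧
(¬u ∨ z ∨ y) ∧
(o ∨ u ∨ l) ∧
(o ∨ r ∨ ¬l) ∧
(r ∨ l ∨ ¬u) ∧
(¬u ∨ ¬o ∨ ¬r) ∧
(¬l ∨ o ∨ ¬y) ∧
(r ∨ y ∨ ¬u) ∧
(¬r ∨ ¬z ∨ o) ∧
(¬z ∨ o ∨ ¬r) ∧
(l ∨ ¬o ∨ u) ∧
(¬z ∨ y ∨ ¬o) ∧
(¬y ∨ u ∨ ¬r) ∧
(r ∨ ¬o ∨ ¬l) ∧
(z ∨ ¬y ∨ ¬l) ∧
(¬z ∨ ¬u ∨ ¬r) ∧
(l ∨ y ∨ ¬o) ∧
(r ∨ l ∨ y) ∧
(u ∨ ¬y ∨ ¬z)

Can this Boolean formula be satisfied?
No

No, the formula is not satisfiable.

No assignment of truth values to the variables can make all 30 clauses true simultaneously.

The formula is UNSAT (unsatisfiable).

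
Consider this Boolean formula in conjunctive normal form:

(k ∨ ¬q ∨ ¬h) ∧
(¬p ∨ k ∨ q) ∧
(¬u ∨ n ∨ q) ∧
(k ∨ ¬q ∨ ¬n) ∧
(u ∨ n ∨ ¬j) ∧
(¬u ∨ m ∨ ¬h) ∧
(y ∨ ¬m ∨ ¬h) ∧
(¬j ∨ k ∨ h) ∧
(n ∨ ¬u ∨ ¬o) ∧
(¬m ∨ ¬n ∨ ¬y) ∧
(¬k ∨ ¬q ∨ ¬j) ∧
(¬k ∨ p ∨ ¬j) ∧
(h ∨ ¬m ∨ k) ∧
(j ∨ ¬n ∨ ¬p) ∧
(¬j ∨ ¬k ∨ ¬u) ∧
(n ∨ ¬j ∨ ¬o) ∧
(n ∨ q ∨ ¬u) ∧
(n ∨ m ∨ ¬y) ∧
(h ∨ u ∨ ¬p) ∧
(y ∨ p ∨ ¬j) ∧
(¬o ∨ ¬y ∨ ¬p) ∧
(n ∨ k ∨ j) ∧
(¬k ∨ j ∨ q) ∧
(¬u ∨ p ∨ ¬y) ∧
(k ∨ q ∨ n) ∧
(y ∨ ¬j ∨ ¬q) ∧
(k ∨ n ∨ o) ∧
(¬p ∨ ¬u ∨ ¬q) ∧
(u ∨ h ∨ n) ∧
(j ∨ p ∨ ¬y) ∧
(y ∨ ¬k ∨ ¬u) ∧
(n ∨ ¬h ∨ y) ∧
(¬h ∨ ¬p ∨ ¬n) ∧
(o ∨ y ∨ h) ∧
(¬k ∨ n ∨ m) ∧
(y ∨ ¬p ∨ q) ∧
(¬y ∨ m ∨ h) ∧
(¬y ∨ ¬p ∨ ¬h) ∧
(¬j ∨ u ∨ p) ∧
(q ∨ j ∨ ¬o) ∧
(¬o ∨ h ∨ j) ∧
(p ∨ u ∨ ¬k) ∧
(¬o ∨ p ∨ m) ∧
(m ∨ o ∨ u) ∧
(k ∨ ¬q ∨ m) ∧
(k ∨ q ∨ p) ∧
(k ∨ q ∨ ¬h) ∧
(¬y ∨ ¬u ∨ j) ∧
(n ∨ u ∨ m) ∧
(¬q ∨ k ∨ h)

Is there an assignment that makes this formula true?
No

No, the formula is not satisfiable.

No assignment of truth values to the variables can make all 50 clauses true simultaneously.

The formula is UNSAT (unsatisfiable).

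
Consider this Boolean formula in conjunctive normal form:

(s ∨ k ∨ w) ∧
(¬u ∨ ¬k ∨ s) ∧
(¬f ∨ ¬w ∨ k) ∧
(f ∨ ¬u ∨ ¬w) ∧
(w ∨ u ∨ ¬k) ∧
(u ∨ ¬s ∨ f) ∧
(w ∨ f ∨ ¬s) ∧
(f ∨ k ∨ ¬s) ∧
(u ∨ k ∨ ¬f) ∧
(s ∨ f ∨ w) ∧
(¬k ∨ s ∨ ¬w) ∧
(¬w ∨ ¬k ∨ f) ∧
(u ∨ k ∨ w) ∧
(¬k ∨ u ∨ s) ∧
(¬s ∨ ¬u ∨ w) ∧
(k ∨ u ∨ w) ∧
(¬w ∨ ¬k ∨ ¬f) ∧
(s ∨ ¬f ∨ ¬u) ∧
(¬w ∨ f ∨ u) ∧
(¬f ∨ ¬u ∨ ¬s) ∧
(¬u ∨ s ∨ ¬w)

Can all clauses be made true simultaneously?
No

No, the formula is not satisfiable.

No assignment of truth values to the variables can make all 21 clauses true simultaneously.

The formula is UNSAT (unsatisfiable).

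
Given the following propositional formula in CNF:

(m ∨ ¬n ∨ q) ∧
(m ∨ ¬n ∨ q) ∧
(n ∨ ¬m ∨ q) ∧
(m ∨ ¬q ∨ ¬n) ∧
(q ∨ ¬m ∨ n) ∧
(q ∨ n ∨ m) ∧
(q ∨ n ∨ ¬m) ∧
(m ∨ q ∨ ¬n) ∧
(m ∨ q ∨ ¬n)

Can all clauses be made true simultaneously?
Yes

Yes, the formula is satisfiable.

One satisfying assignment is: m=False, q=True, n=False

Verification: With this assignment, all 9 clauses evaluate to true.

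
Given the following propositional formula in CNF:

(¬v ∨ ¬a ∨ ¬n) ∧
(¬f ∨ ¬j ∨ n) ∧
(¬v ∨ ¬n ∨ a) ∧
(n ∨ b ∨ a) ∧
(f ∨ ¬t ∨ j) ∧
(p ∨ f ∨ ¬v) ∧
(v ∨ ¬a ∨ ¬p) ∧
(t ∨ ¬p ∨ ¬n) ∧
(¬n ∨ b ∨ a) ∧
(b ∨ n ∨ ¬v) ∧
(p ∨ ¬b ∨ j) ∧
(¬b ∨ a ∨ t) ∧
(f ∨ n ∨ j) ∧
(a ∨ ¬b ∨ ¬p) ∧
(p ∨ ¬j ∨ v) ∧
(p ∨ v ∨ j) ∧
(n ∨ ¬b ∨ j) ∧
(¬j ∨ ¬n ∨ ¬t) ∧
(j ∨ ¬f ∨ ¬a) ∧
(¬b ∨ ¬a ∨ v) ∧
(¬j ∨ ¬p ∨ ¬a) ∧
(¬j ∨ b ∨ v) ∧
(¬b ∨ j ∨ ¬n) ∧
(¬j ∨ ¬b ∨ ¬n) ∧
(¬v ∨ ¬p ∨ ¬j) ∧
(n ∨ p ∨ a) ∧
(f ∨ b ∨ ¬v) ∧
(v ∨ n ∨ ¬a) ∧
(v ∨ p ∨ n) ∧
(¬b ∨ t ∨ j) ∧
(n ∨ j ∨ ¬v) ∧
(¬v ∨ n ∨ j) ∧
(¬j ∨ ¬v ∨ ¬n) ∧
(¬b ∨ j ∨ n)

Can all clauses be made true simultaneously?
No

No, the formula is not satisfiable.

No assignment of truth values to the variables can make all 34 clauses true simultaneously.

The formula is UNSAT (unsatisfiable).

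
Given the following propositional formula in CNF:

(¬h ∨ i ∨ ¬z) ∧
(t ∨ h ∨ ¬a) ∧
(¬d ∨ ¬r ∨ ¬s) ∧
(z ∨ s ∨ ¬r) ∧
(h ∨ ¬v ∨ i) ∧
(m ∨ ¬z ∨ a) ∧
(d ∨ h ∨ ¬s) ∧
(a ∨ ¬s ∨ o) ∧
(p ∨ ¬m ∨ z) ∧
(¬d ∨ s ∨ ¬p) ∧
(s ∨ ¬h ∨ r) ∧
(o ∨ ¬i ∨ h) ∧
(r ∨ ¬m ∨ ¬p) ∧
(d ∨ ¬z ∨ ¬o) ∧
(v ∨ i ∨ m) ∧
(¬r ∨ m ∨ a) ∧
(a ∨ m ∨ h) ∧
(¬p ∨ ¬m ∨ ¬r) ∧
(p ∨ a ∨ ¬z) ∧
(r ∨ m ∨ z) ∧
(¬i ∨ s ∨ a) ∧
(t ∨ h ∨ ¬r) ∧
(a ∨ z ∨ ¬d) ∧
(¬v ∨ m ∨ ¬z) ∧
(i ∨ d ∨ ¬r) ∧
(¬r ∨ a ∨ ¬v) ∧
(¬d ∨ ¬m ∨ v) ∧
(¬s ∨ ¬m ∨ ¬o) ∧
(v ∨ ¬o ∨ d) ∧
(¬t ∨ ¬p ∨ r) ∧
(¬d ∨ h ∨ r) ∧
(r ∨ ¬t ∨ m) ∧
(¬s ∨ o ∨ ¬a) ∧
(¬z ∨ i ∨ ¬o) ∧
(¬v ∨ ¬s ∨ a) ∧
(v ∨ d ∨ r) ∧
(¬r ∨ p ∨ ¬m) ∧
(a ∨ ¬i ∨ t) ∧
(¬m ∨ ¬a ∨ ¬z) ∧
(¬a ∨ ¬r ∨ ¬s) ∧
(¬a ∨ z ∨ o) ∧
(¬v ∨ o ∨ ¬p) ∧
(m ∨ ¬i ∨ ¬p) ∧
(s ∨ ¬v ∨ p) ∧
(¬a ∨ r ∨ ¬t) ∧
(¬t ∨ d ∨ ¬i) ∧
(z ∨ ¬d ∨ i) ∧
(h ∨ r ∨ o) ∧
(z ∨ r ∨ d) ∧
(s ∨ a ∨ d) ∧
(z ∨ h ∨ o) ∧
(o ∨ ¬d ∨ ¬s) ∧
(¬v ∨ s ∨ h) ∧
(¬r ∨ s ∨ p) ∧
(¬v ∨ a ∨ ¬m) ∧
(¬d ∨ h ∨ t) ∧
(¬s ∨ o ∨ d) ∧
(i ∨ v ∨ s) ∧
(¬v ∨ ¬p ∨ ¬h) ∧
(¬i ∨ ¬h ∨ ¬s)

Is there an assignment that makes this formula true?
No

No, the formula is not satisfiable.

No assignment of truth values to the variables can make all 60 clauses true simultaneously.

The formula is UNSAT (unsatisfiable).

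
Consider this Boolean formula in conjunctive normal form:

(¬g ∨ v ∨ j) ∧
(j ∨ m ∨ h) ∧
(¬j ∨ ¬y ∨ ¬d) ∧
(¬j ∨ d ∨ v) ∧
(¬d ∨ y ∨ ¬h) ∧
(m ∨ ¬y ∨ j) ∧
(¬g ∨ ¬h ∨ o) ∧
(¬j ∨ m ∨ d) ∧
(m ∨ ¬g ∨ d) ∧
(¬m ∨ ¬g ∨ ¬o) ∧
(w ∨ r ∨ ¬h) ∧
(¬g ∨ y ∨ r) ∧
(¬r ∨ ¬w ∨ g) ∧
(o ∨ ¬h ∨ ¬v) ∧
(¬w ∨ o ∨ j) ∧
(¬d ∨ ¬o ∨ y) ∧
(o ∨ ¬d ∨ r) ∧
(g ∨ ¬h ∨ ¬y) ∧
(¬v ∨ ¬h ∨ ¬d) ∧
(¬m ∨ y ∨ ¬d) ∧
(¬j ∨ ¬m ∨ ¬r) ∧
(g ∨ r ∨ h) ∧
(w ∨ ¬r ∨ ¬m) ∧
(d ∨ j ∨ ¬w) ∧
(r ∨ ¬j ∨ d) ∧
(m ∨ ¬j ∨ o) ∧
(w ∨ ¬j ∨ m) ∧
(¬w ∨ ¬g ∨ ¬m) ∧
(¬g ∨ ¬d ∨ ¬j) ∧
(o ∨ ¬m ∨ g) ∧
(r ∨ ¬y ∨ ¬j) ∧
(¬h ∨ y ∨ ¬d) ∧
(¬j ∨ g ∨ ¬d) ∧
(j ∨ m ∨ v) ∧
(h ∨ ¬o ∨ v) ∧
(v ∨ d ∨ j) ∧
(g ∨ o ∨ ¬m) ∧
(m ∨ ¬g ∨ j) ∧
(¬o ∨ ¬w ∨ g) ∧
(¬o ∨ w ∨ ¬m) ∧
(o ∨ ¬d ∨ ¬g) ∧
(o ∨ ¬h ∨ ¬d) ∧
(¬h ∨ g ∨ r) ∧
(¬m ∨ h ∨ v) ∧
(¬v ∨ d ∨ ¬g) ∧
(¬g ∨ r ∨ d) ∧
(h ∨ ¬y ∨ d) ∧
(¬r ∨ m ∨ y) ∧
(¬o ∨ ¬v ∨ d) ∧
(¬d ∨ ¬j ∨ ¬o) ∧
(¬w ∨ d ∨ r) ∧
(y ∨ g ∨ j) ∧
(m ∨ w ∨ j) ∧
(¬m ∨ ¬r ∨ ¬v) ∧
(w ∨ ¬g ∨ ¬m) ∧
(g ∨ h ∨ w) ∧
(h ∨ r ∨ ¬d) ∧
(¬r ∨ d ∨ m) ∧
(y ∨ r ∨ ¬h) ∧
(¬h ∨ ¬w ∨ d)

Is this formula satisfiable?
No

No, the formula is not satisfiable.

No assignment of truth values to the variables can make all 60 clauses true simultaneously.

The formula is UNSAT (unsatisfiable).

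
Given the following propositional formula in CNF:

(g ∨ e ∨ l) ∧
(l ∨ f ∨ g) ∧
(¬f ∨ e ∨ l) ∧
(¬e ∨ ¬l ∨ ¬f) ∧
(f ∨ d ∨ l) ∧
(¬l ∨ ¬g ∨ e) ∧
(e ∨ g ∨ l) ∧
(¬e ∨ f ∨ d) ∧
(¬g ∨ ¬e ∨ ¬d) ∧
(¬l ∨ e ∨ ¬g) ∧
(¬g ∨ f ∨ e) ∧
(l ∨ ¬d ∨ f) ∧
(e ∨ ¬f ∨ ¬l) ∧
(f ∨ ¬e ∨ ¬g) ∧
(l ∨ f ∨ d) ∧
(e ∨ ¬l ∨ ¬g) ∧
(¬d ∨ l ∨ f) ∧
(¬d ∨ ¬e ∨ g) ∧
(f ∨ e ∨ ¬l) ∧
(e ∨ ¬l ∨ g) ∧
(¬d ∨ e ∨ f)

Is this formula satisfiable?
Yes

Yes, the formula is satisfiable.

One satisfying assignment is: e=True, l=False, f=True, d=False, g=False

Verification: With this assignment, all 21 clauses evaluate to true.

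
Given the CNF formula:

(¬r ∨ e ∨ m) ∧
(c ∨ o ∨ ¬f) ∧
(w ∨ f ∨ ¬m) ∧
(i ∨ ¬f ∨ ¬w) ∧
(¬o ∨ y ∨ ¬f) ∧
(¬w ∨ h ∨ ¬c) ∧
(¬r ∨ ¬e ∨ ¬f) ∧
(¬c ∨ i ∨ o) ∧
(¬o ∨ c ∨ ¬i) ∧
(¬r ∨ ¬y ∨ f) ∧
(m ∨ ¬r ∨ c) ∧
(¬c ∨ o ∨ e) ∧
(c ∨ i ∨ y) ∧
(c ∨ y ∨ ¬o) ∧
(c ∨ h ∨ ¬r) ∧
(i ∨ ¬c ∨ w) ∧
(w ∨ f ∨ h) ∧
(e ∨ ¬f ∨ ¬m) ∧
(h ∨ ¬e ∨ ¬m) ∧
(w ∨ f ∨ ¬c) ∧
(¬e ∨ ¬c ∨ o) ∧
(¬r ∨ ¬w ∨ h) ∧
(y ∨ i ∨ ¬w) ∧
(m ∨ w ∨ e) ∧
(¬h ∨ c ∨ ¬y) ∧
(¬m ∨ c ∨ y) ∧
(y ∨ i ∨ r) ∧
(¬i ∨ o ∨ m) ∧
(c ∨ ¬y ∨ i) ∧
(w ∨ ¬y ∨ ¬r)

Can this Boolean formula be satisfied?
Yes

Yes, the formula is satisfiable.

One satisfying assignment is: m=False, o=True, e=False, c=True, f=False, w=True, r=False, h=True, y=True, i=False

Verification: With this assignment, all 30 clauses evaluate to true.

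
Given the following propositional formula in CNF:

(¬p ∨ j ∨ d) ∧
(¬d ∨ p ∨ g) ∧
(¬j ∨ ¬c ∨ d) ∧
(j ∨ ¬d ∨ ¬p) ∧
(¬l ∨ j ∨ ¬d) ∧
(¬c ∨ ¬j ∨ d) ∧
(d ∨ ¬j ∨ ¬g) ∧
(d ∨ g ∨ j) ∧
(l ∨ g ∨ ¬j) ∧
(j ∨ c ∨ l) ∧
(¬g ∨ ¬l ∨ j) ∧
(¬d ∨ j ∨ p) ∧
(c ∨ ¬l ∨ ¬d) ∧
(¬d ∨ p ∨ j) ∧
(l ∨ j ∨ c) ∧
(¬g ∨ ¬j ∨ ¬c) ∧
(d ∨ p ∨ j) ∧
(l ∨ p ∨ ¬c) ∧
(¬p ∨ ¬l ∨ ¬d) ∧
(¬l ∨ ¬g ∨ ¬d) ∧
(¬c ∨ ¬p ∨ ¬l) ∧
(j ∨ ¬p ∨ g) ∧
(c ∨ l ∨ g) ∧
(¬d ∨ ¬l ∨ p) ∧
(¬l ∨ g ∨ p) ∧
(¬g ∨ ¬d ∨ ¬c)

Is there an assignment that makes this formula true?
Yes

Yes, the formula is satisfiable.

One satisfying assignment is: c=False, l=False, p=False, d=True, j=True, g=True

Verification: With this assignment, all 26 clauses evaluate to true.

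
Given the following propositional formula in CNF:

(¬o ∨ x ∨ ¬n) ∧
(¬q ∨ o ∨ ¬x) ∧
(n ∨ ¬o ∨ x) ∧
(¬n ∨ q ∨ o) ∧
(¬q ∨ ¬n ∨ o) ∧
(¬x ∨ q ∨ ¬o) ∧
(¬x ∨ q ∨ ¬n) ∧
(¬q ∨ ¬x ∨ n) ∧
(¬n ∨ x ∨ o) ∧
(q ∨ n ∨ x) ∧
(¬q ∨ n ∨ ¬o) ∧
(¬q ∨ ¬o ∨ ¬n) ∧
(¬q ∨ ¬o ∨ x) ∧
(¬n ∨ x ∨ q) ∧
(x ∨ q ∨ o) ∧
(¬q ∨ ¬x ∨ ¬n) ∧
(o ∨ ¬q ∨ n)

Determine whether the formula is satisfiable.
Yes

Yes, the formula is satisfiable.

One satisfying assignment is: x=True, q=False, n=False, o=False

Verification: With this assignment, all 17 clauses evaluate to true.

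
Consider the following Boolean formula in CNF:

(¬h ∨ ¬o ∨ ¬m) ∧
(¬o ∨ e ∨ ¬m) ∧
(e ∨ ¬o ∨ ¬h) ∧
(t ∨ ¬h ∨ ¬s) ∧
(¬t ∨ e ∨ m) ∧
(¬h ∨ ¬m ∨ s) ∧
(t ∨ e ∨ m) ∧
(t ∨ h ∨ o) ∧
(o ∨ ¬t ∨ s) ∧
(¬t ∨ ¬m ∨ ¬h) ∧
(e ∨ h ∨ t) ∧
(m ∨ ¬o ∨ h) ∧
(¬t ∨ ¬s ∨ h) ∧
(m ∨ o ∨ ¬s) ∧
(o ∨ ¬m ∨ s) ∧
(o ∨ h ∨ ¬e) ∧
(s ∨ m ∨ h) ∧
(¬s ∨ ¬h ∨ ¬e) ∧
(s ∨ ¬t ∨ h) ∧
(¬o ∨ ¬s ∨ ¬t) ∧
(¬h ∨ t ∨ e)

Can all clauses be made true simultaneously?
Yes

Yes, the formula is satisfiable.

One satisfying assignment is: s=False, t=False, m=True, o=True, e=True, h=False

Verification: With this assignment, all 21 clauses evaluate to true.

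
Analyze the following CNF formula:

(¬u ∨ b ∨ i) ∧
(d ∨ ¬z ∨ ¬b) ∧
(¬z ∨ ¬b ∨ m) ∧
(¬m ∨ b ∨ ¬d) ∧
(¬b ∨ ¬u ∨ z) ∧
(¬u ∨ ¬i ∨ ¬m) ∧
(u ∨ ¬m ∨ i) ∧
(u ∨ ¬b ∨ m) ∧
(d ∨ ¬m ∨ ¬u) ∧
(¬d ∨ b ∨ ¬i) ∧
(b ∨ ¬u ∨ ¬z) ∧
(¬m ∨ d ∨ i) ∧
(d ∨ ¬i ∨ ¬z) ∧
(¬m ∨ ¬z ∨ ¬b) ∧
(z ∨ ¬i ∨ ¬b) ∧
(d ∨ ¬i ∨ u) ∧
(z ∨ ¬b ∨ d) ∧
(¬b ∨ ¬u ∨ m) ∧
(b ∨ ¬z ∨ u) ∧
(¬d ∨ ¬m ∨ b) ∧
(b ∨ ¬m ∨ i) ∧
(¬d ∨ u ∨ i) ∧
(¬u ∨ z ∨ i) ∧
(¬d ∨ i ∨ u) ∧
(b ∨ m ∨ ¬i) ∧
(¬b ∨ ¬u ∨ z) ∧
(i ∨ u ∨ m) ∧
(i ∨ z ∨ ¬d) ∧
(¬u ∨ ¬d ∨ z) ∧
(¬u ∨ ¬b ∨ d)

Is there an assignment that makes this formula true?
No

No, the formula is not satisfiable.

No assignment of truth values to the variables can make all 30 clauses true simultaneously.

The formula is UNSAT (unsatisfiable).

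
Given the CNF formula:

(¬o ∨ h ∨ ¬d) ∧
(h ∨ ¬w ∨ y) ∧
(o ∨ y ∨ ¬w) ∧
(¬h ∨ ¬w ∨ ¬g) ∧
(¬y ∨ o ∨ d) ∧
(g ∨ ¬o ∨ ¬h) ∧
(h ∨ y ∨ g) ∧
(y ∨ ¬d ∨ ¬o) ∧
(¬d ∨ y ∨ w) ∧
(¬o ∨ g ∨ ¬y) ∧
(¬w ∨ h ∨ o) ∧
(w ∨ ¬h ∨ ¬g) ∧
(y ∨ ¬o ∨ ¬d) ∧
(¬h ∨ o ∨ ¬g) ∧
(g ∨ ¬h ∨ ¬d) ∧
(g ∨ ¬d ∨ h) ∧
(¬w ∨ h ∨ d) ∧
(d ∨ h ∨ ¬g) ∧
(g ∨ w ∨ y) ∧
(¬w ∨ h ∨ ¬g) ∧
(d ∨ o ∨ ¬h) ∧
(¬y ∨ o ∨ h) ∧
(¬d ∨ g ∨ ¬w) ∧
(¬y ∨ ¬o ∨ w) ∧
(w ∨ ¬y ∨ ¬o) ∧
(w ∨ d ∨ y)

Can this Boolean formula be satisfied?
No

No, the formula is not satisfiable.

No assignment of truth values to the variables can make all 26 clauses true simultaneously.

The formula is UNSAT (unsatisfiable).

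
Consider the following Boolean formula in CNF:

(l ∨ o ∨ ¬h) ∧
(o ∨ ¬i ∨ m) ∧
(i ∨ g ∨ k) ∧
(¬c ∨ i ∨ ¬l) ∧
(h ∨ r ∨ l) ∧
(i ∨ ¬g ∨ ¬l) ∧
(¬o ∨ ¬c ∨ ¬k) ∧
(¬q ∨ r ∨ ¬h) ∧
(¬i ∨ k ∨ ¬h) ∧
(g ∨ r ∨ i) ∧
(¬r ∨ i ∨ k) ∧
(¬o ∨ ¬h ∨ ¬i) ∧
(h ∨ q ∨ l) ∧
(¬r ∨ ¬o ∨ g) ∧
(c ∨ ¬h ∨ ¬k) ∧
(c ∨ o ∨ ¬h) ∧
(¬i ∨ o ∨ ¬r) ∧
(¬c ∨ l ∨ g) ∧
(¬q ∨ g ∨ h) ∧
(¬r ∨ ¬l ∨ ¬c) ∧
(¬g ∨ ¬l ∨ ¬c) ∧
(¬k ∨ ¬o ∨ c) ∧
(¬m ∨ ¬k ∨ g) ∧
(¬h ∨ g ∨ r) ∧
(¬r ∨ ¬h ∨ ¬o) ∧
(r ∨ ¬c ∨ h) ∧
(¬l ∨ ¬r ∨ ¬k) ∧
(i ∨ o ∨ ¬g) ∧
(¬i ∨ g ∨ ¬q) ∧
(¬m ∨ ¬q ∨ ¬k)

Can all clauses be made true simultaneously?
Yes

Yes, the formula is satisfiable.

One satisfying assignment is: k=False, h=False, q=False, r=False, m=False, g=False, o=True, c=False, i=True, l=True

Verification: With this assignment, all 30 clauses evaluate to true.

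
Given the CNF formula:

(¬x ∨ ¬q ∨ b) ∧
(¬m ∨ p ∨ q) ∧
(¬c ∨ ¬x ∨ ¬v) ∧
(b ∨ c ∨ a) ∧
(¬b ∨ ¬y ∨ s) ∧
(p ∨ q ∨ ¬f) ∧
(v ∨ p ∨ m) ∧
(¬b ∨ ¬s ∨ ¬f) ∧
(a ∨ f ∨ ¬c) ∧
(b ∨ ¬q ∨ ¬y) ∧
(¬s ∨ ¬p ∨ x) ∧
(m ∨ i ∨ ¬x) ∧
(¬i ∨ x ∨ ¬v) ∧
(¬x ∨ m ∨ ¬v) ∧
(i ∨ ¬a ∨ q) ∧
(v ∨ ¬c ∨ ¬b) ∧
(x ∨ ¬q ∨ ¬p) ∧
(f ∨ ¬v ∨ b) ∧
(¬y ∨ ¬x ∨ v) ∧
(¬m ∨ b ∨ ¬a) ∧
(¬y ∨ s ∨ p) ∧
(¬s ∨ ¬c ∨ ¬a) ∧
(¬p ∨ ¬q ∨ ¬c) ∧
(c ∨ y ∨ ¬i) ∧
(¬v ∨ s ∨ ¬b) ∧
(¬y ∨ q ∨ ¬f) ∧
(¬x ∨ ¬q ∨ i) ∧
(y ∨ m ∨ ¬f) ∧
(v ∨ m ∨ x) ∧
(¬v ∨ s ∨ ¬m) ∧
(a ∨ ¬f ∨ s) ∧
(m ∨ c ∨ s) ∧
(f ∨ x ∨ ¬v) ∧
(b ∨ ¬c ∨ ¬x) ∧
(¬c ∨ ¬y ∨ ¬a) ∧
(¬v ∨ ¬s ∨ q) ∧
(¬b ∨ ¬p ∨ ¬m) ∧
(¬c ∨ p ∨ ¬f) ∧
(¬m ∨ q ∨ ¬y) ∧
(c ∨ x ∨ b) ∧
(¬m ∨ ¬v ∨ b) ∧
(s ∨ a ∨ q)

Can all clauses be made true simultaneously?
Yes

Yes, the formula is satisfiable.

One satisfying assignment is: y=False, s=False, x=False, c=False, m=True, i=False, v=False, b=True, q=True, p=False, f=False, a=False

Verification: With this assignment, all 42 clauses evaluate to true.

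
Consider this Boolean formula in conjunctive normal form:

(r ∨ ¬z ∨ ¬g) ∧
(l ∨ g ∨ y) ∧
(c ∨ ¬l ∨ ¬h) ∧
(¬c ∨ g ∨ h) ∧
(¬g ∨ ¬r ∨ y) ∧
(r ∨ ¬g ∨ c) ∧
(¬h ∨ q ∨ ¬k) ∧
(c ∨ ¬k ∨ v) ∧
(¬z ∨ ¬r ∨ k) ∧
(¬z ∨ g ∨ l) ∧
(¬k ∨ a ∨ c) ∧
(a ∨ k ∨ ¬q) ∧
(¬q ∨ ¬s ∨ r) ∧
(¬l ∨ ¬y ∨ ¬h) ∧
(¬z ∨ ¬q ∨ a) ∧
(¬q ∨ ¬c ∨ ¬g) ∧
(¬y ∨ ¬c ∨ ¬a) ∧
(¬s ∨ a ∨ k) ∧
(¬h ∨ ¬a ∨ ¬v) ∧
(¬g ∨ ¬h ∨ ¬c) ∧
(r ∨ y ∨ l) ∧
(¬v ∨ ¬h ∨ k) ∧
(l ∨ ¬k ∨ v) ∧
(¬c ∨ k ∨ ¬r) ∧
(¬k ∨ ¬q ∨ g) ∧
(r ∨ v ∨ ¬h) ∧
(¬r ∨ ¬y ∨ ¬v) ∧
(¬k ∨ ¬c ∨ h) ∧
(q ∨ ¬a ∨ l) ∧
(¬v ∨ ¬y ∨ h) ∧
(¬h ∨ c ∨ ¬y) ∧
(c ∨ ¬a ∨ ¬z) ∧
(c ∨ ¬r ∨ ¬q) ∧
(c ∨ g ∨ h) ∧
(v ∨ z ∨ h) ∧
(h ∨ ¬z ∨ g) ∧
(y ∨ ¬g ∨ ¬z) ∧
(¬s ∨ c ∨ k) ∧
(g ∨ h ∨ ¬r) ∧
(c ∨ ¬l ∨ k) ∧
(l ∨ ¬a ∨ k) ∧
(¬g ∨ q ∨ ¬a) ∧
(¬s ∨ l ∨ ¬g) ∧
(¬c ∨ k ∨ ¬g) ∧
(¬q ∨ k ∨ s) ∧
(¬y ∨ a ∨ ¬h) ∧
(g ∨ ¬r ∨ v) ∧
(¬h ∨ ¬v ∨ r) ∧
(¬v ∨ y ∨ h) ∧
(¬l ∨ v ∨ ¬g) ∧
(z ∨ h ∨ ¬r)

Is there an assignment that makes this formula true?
No

No, the formula is not satisfiable.

No assignment of truth values to the variables can make all 51 clauses true simultaneously.

The formula is UNSAT (unsatisfiable).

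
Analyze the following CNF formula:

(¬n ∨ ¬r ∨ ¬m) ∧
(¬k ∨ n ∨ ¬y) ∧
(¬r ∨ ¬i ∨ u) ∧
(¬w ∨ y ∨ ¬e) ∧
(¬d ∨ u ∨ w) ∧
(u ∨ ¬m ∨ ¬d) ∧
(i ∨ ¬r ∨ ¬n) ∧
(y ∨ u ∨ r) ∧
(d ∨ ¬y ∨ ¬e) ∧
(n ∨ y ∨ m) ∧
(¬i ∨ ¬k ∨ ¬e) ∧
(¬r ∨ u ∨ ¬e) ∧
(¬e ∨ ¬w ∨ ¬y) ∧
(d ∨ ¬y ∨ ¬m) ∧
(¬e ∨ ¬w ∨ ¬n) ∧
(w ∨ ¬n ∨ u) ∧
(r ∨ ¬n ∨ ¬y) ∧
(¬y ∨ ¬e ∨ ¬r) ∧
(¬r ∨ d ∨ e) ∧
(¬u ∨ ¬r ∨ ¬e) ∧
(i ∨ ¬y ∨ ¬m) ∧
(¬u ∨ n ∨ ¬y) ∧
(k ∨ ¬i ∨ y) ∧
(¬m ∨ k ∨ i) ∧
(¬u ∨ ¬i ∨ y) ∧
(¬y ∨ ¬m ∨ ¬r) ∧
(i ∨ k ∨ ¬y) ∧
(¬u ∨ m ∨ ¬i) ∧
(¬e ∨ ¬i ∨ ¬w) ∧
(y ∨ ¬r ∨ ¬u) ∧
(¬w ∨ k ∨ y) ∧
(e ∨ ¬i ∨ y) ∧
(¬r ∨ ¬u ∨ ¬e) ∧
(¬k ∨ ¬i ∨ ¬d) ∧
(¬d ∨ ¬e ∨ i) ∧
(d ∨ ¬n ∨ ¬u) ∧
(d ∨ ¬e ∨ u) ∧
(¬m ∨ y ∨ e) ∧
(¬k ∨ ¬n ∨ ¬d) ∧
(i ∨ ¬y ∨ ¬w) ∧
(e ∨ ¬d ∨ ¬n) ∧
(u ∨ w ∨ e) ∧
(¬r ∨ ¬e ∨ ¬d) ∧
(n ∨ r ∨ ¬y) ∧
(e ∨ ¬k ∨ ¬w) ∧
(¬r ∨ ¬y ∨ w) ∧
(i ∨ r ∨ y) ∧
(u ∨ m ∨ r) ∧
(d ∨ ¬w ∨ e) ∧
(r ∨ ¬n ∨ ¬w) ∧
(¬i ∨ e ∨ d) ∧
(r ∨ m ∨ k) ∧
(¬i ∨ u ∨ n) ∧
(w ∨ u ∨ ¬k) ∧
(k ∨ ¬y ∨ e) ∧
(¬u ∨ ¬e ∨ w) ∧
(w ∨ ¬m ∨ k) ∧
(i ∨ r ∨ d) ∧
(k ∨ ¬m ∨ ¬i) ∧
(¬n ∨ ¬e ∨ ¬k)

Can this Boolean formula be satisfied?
No

No, the formula is not satisfiable.

No assignment of truth values to the variables can make all 60 clauses true simultaneously.

The formula is UNSAT (unsatisfiable).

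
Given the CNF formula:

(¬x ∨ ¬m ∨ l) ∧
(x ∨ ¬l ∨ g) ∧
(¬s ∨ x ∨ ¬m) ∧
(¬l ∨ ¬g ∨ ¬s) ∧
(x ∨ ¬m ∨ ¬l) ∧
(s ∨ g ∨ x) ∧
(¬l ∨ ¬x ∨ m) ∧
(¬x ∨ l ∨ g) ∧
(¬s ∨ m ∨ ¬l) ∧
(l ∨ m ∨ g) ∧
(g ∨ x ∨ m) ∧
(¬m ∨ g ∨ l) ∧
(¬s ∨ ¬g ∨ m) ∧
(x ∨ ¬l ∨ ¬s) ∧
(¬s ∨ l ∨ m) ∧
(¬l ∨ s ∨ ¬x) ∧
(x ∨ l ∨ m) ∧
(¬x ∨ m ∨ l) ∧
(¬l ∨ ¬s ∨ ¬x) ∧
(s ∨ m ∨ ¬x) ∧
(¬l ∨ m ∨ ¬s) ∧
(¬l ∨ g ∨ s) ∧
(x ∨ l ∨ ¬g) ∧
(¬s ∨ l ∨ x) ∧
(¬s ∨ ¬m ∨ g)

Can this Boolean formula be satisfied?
Yes

Yes, the formula is satisfiable.

One satisfying assignment is: m=False, l=True, x=False, g=True, s=False

Verification: With this assignment, all 25 clauses evaluate to true.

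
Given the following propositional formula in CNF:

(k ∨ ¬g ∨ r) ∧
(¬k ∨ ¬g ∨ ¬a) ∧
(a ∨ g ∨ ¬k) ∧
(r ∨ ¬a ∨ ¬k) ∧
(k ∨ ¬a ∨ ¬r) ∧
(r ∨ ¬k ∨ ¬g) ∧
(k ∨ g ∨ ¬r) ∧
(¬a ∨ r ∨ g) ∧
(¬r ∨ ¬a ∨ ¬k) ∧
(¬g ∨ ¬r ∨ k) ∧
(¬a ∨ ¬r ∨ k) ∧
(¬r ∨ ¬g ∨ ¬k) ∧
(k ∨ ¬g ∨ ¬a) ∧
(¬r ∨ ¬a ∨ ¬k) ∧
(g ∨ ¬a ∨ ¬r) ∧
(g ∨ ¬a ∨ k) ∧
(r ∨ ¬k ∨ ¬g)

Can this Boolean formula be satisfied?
Yes

Yes, the formula is satisfiable.

One satisfying assignment is: k=False, a=False, r=False, g=False

Verification: With this assignment, all 17 clauses evaluate to true.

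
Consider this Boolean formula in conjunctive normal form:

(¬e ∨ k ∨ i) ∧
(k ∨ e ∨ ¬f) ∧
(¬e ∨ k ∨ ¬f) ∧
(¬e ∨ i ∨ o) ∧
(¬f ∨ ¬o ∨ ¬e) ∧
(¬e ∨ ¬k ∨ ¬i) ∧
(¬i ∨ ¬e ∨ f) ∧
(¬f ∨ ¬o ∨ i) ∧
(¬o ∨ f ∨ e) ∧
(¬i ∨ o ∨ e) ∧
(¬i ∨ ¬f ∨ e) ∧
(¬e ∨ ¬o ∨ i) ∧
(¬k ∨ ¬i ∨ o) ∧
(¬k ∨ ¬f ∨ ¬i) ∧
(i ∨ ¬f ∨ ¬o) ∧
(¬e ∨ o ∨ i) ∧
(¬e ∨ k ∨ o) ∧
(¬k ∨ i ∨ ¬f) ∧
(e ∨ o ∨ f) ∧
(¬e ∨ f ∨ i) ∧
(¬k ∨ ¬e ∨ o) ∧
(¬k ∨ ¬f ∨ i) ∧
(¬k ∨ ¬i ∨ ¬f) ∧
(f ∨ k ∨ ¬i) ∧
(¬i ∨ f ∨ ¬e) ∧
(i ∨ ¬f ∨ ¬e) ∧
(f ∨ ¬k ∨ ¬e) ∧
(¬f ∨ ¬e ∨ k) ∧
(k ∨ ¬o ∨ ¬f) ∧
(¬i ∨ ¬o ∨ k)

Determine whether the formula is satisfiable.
No

No, the formula is not satisfiable.

No assignment of truth values to the variables can make all 30 clauses true simultaneously.

The formula is UNSAT (unsatisfiable).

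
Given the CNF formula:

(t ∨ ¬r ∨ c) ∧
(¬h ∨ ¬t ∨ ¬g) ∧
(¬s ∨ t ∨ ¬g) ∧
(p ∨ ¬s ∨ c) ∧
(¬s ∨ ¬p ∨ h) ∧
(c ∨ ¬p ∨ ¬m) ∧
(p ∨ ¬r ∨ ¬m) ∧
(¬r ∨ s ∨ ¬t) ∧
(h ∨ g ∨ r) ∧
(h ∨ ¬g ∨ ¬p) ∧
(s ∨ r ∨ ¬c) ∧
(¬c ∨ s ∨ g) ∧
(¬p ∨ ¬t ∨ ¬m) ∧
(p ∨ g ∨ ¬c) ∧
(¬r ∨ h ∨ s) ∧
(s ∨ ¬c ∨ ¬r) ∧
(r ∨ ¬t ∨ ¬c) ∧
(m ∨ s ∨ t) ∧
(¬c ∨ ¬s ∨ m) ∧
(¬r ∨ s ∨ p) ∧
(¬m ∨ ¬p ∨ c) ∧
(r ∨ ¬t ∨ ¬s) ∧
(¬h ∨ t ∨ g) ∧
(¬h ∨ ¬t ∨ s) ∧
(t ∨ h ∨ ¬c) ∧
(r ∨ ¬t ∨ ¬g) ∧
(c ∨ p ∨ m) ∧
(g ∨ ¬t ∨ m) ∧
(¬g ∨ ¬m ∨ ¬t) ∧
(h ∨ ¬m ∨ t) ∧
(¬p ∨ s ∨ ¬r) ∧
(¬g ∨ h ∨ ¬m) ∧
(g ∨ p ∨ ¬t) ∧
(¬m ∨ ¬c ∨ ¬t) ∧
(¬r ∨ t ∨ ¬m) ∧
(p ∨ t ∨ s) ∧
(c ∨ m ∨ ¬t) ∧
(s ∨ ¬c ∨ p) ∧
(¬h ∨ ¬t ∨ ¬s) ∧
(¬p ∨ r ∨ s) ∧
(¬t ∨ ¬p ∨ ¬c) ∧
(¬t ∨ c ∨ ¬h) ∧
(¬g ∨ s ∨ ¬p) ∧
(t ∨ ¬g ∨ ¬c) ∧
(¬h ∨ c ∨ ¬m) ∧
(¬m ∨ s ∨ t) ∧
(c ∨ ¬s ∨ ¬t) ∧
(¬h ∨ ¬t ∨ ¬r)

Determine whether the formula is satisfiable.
No

No, the formula is not satisfiable.

No assignment of truth values to the variables can make all 48 clauses true simultaneously.

The formula is UNSAT (unsatisfiable).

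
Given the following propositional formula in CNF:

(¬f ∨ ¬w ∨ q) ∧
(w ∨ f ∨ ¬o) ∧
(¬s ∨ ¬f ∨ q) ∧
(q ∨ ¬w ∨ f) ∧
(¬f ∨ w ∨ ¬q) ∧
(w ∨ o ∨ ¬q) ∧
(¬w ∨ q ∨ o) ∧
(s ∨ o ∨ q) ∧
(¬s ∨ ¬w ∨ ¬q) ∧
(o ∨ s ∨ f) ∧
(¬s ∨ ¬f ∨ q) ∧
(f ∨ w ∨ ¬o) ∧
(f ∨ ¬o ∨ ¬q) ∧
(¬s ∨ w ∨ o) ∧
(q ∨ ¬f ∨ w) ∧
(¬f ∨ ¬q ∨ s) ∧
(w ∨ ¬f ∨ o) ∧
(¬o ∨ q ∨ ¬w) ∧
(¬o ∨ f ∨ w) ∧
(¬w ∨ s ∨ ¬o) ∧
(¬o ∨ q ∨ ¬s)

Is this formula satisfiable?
No

No, the formula is not satisfiable.

No assignment of truth values to the variables can make all 21 clauses true simultaneously.

The formula is UNSAT (unsatisfiable).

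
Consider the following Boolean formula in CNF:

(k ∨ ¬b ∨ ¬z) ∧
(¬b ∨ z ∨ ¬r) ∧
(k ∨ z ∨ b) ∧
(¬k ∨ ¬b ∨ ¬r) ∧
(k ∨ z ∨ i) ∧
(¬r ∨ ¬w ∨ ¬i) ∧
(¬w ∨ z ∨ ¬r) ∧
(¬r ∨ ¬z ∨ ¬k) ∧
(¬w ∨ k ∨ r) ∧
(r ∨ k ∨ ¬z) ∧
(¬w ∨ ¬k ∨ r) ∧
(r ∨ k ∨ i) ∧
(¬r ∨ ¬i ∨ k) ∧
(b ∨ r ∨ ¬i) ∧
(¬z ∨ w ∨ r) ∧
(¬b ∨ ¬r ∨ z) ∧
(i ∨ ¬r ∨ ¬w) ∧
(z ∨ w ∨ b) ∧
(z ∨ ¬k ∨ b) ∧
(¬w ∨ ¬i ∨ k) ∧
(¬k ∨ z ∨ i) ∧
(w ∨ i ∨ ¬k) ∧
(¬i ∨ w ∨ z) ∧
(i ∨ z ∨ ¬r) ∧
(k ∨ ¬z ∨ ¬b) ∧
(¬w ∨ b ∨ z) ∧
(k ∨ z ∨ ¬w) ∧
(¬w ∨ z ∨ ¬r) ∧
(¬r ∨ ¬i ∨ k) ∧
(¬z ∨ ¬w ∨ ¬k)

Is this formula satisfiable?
Yes

Yes, the formula is satisfiable.

One satisfying assignment is: b=False, r=True, i=False, z=True, k=False, w=False

Verification: With this assignment, all 30 clauses evaluate to true.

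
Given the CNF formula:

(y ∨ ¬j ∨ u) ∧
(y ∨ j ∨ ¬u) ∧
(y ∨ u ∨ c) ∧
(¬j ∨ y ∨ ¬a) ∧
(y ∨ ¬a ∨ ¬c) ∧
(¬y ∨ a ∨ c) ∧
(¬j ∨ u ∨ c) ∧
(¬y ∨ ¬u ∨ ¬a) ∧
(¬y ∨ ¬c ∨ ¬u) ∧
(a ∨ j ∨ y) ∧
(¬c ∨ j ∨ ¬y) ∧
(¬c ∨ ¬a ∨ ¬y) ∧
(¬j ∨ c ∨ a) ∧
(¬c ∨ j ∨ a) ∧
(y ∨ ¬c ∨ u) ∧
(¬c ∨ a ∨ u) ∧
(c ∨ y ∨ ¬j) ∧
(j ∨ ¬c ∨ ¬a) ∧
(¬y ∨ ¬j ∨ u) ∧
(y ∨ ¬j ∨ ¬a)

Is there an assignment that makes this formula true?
Yes

Yes, the formula is satisfiable.

One satisfying assignment is: c=False, j=False, a=True, y=True, u=False

Verification: With this assignment, all 20 clauses evaluate to true.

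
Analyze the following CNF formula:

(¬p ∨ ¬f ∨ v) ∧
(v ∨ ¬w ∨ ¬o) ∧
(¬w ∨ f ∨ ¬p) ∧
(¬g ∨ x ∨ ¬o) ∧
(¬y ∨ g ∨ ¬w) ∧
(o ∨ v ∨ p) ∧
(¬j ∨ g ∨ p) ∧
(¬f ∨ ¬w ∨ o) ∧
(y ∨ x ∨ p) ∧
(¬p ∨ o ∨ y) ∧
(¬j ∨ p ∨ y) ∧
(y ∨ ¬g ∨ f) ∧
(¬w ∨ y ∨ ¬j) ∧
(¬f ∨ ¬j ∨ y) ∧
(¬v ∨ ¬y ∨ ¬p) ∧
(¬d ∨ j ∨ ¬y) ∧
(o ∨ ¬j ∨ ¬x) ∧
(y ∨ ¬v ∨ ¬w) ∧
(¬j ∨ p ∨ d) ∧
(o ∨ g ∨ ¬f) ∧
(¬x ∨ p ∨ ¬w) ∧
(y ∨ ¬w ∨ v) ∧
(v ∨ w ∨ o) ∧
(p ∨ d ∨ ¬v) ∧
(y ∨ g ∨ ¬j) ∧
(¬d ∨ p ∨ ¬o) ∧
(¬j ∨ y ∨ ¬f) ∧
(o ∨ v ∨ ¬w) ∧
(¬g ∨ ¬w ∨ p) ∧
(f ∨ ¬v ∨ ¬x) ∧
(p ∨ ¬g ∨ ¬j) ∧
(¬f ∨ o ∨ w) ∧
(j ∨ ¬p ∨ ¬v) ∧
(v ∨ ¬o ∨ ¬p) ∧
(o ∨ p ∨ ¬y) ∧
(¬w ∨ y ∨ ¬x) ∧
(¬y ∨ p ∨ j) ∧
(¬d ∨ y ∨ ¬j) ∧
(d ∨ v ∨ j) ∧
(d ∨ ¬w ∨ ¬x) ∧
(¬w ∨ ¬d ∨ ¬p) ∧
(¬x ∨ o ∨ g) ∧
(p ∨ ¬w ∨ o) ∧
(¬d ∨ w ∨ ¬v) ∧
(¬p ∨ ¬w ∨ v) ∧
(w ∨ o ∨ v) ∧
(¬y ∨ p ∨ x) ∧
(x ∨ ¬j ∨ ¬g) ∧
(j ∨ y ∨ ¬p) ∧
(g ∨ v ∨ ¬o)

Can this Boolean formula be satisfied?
No

No, the formula is not satisfiable.

No assignment of truth values to the variables can make all 50 clauses true simultaneously.

The formula is UNSAT (unsatisfiable).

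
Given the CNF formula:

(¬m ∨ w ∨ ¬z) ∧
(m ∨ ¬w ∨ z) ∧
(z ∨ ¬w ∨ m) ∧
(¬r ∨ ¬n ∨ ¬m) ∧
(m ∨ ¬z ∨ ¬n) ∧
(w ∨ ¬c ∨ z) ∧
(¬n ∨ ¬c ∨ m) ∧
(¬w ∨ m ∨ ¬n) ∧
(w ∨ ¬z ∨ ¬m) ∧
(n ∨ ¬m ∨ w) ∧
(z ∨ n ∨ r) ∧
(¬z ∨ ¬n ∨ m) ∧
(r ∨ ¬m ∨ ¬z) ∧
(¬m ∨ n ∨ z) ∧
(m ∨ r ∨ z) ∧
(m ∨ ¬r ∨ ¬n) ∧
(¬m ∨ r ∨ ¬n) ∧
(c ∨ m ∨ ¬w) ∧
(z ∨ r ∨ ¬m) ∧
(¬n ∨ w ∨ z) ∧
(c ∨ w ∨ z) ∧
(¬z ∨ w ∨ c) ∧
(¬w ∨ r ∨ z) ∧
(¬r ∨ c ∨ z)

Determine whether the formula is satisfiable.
Yes

Yes, the formula is satisfiable.

One satisfying assignment is: r=True, m=True, n=False, c=False, z=True, w=True

Verification: With this assignment, all 24 clauses evaluate to true.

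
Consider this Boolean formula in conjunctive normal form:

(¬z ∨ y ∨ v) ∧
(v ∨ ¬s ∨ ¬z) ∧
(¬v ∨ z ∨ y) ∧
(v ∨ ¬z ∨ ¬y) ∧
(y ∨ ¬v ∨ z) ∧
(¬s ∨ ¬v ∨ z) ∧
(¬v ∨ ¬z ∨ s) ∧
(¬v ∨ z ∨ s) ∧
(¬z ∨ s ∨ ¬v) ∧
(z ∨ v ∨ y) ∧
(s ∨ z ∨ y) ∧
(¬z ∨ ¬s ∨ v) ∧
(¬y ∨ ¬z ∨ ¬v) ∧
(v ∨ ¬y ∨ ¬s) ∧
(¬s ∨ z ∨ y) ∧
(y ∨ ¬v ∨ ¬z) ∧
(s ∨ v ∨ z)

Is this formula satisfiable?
No

No, the formula is not satisfiable.

No assignment of truth values to the variables can make all 17 clauses true simultaneously.

The formula is UNSAT (unsatisfiable).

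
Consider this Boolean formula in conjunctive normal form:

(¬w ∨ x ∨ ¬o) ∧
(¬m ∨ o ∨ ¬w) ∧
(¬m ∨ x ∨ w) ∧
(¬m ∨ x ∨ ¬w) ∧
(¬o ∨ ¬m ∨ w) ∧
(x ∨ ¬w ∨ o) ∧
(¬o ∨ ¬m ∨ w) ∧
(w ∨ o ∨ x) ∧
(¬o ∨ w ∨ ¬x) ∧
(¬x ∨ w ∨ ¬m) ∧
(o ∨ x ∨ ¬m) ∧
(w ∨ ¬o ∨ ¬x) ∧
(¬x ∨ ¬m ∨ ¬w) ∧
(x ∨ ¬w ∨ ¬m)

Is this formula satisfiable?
Yes

Yes, the formula is satisfiable.

One satisfying assignment is: o=False, m=False, x=True, w=False

Verification: With this assignment, all 14 clauses evaluate to true.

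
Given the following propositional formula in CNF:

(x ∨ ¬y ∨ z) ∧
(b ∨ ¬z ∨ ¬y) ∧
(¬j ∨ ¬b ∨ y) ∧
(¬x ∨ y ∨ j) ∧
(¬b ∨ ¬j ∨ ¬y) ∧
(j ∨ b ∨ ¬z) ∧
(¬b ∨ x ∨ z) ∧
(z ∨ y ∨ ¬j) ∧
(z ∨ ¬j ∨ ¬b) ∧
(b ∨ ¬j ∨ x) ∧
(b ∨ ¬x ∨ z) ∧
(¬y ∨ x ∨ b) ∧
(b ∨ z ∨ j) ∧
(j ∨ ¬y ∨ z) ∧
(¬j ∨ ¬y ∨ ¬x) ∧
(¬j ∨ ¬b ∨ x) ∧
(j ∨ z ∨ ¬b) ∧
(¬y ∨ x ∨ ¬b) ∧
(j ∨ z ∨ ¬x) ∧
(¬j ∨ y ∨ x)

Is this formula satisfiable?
Yes

Yes, the formula is satisfiable.

One satisfying assignment is: z=True, y=False, b=True, x=False, j=False

Verification: With this assignment, all 20 clauses evaluate to true.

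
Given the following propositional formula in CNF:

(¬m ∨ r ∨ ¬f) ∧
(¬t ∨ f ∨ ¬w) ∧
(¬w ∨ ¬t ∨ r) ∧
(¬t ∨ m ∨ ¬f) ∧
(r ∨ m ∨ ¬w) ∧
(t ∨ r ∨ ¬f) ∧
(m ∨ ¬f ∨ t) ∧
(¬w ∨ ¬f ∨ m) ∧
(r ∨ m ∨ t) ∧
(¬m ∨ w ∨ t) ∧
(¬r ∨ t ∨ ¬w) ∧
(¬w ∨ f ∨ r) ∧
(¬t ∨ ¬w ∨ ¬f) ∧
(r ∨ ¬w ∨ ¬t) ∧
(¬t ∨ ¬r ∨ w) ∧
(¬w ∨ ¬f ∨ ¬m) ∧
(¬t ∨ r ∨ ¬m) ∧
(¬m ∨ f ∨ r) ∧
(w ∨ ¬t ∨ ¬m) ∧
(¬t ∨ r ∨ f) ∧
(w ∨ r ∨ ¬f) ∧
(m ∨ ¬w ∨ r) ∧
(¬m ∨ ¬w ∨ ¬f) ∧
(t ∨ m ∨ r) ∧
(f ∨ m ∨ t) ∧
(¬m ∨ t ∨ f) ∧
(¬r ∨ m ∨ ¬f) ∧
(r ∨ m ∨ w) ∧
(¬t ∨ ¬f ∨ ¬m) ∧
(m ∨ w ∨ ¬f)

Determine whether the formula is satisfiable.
No

No, the formula is not satisfiable.

No assignment of truth values to the variables can make all 30 clauses true simultaneously.

The formula is UNSAT (unsatisfiable).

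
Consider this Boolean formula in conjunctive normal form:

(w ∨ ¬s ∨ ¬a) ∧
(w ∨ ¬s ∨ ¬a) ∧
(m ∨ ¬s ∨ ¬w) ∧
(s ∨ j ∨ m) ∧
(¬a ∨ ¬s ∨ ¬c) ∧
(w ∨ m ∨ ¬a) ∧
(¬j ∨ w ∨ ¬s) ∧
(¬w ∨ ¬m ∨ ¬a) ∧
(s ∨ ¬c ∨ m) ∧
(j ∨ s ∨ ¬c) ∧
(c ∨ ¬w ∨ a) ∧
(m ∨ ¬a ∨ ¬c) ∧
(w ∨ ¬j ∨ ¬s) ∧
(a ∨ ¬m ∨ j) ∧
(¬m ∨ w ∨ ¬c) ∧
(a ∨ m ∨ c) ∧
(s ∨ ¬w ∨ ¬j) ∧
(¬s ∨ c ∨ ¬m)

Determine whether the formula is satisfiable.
Yes

Yes, the formula is satisfiable.

One satisfying assignment is: s=False, c=False, a=True, m=True, j=False, w=False

Verification: With this assignment, all 18 clauses evaluate to true.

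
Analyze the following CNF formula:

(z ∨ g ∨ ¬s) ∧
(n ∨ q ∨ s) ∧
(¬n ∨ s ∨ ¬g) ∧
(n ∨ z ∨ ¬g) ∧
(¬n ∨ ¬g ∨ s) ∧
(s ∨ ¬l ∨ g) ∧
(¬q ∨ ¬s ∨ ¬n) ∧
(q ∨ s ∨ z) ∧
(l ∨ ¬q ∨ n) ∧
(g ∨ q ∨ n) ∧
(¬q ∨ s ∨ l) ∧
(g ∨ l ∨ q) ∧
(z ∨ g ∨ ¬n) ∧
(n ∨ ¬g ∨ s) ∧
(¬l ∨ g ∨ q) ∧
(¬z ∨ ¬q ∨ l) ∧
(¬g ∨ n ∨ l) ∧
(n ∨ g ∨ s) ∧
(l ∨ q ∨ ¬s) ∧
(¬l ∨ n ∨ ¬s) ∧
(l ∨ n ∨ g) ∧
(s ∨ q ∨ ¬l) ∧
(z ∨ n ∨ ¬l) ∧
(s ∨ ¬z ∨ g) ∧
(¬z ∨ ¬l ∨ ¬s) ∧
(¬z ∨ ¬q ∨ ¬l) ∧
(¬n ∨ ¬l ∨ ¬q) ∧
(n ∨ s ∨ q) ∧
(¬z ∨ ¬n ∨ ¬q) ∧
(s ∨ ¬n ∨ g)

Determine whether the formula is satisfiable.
Yes

Yes, the formula is satisfiable.

One satisfying assignment is: q=False, n=True, z=False, l=True, s=True, g=True

Verification: With this assignment, all 30 clauses evaluate to true.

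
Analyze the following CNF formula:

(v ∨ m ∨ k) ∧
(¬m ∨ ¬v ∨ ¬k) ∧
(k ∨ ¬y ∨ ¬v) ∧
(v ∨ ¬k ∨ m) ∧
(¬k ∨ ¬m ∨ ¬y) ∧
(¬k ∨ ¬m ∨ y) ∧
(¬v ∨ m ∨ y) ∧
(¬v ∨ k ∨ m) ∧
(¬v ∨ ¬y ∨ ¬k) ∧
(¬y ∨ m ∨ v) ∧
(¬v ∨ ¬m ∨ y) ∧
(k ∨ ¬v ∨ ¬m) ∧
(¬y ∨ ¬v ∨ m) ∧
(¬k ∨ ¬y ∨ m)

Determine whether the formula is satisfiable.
Yes

Yes, the formula is satisfiable.

One satisfying assignment is: y=False, m=True, v=False, k=False

Verification: With this assignment, all 14 clauses evaluate to true.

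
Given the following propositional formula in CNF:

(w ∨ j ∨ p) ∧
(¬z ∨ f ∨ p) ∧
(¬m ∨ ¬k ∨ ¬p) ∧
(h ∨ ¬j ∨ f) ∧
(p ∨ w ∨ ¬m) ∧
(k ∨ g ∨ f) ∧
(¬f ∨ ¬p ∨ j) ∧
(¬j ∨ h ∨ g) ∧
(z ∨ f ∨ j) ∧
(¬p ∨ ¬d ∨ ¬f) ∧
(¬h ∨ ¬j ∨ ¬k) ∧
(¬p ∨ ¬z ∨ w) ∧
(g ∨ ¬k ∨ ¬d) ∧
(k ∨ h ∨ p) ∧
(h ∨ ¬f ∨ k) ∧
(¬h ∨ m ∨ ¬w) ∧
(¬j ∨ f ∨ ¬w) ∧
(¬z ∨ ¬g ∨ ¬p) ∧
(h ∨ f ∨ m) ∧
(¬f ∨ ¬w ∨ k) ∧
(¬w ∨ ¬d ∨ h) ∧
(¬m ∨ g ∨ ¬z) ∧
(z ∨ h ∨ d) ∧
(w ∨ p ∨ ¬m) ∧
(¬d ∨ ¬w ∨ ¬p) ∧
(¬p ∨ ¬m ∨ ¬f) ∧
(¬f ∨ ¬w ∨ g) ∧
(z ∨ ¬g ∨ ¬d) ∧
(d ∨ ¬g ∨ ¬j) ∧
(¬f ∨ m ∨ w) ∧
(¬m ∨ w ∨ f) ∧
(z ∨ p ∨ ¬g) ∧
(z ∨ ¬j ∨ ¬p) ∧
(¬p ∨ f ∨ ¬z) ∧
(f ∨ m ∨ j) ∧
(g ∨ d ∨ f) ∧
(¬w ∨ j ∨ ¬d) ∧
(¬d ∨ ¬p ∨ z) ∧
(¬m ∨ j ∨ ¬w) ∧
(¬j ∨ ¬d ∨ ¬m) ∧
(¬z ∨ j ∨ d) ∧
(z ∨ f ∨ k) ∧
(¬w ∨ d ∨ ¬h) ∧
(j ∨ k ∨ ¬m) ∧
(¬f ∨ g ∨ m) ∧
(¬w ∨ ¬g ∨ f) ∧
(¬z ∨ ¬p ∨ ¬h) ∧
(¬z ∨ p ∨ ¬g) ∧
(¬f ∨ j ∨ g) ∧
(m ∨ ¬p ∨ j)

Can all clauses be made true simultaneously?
No

No, the formula is not satisfiable.

No assignment of truth values to the variables can make all 50 clauses true simultaneously.

The formula is UNSAT (unsatisfiable).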